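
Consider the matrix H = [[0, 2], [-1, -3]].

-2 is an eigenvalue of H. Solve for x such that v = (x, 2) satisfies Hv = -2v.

-2

We need (H + 2I)v = 0.
H + 2I = [[2, 2], [-1, -1]].
Row 1: (2)·x + (2)·2 = 0
Row 2: (-1)·x + (-1)·2 = 0
Solving gives x = -2.
Check: H·(-2, 2) = (4, -4) = -2·(-2, 2).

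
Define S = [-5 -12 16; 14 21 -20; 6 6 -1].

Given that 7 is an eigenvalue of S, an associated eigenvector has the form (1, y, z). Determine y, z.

-1, 0

We need (S - 7I)v = 0.
S - 7I = [[-12, -12, 16], [14, 14, -20], [6, 6, -8]].
Row 1: (-12)·1 + (-12)·y + (16)·z = 0
Row 2: (14)·1 + (14)·y + (-20)·z = 0
Row 3: (6)·1 + (6)·y + (-8)·z = 0
Solving gives y = -1, z = 0.
Check: S·(1, -1, 0) = (7, -7, 0) = 7·(1, -1, 0).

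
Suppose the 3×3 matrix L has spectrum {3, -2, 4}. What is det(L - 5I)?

If L has eigenvalues 3, -2, 4, then L - 5I has eigenvalues -2, -7, -1.
det(L - 5I) = (-2) · (-7) · (-1) = -14.

-14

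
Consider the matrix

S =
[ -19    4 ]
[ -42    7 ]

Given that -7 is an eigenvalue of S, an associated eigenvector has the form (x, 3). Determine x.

We need (S + 7I)v = 0.
S + 7I = [[-12, 4], [-42, 14]].
Row 1: (-12)·x + (4)·3 = 0
Row 2: (-42)·x + (14)·3 = 0
Solving gives x = 1.
Check: S·(1, 3) = (-7, -21) = -7·(1, 3).

1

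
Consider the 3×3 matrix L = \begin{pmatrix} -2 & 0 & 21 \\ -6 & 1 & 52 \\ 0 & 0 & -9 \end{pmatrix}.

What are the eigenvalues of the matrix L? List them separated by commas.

-9, -2, 1

Set up det(rI - L) = 0.
Cofactor expansion gives p(r) = r^3 + 10r^2 + 7r - 18.
Try r = -2: p(-2) = 0, so -2 is a root.
Dividing by (r + 2) leaves r^2 + 8r - 9.
The quadratic factors as (r + 9)·(r - 1).
Eigenvalues: -9, -2, 1.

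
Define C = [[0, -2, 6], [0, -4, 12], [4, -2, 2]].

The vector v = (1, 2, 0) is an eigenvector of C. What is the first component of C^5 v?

First find the eigenvalue: Cv = (-4, -8, 0) = -4·(1, 2, 0), so λ = -4.
Then C^5 v = λ^5·v = (-4)^5·(1, 2, 0) = -1024·(1, 2, 0) = (-1024, -2048, 0).

-1024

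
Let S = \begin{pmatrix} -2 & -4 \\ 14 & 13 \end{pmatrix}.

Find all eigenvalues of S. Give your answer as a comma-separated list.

det(S - μI) = (-2 - μ)(13 - μ) - (-4)·(14) = μ^2 - 11μ + 30.
This factors as (μ - 5)·(μ - 6) = 0.
Eigenvalues: 5, 6.

5, 6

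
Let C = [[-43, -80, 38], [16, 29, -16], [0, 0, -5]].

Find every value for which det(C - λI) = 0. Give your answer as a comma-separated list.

Set up det(λI - C) = 0.
Expanding the 3×3 determinant: p(λ) = λ^3 + 19λ^2 + 103λ + 165.
Rational-root test: λ = -3 gives p(-3) = 0.
Dividing by (λ + 3) leaves λ^2 + 16λ + 55.
The quadratic factors as (λ + 11)·(λ + 5).
Eigenvalues: -11, -5, -3.

-11, -5, -3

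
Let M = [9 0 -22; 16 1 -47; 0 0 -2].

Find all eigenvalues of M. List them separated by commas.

-2, 1, 9

Set up det(λI - M) = 0.
Expanding the 3×3 determinant: p(λ) = λ^3 - 8λ^2 - 11λ + 18.
Rational-root test: λ = 1 gives p(1) = 0.
Factor out (λ - 1): p(λ) = (λ - 1)·(λ^2 - 7λ - 18).
The quadratic factors as (λ + 2)·(λ - 9).
Eigenvalues: -2, 1, 9.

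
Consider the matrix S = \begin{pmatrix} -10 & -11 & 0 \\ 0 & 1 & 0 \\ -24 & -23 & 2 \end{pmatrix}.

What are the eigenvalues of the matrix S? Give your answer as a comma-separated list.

The characteristic polynomial is p(r) = det(rI - S).
Expanding along the first row, p(r) = r^3 + 7r^2 - 28r + 20.
Since p(1) = 0, r = 1 is a root.
Factor out (r - 1): p(r) = (r - 1)·(r^2 + 8r - 20).
The quadratic factors as (r + 10)·(r - 2).
Eigenvalues: -10, 1, 2.

-10, 1, 2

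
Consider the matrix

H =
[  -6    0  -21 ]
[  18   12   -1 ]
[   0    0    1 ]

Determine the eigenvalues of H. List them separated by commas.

-6, 1, 12

The characteristic polynomial is p(s) = det(sI - H).
Cofactor expansion gives p(s) = s^3 - 7s^2 - 66s + 72.
Try s = 12: p(12) = 0, so 12 is a root.
Factor out (s - 12): p(s) = (s - 12)·(s^2 + 5s - 6).
The quadratic factors as (s + 6)·(s - 1).
Eigenvalues: -6, 1, 12.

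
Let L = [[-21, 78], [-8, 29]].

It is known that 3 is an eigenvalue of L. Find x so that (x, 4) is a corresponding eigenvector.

We need (L - 3I)v = 0.
L - 3I = [[-24, 78], [-8, 26]].
Row 1: (-24)·x + (78)·4 = 0
Row 2: (-8)·x + (26)·4 = 0
Solving gives x = 13.
Check: L·(13, 4) = (39, 12) = 3·(13, 4).

13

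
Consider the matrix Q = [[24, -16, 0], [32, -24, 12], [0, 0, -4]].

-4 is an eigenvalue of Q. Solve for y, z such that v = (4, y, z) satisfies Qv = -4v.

We need (Q + 4I)v = 0.
Q + 4I = [[28, -16, 0], [32, -20, 12], [0, 0, 0]].
Row 1: (28)·4 + (-16)·y + (0)·z = 0
Row 2: (32)·4 + (-20)·y + (12)·z = 0
Row 3: (0)·4 + (0)·y + (0)·z = 0
Solving gives y = 7, z = 1.
Check: Q·(4, 7, 1) = (-16, -28, -4) = -4·(4, 7, 1).

7, 1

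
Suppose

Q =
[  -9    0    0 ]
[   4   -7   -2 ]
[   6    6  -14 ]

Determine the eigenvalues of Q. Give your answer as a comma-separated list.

Set up det(tI - Q) = 0.
Cofactor expansion gives p(t) = t^3 + 30t^2 + 299t + 990.
Rational-root test: t = -10 gives p(-10) = 0.
Factor out (t + 10): p(t) = (t + 10)·(t^2 + 20t + 99).
The quadratic factors as (t + 11)·(t + 9).
Eigenvalues: -11, -10, -9.

-11, -10, -9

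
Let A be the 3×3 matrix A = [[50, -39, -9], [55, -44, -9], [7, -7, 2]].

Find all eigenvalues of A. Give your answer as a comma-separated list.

-5, 2, 11

Set up det(λI - A) = 0.
Expanding the 3×3 determinant: p(λ) = λ^3 - 8λ^2 - 43λ + 110.
Since p(11) = 0, λ = 11 is a root.
Dividing by (λ - 11) leaves λ^2 + 3λ - 10.
The quadratic factors as (λ + 5)·(λ - 2).
Eigenvalues: -5, 2, 11.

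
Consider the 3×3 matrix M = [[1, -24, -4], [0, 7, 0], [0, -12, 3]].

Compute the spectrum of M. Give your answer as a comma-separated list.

Compute the characteristic polynomial p(r) = det(rI - M).
Cofactor expansion gives p(r) = r^3 - 11r^2 + 31r - 21.
Try r = 1: p(1) = 0, so 1 is a root.
Dividing by (r - 1) leaves r^2 - 10r + 21.
The quadratic factors as (r - 3)·(r - 7).
Eigenvalues: 1, 3, 7.

1, 3, 7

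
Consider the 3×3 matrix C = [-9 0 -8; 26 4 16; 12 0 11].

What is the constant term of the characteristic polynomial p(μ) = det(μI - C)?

p(0) = det(0·I − C) = det(−C) = (−1)^3·det(C).
det(C) = -12, so p(0) = 12.

12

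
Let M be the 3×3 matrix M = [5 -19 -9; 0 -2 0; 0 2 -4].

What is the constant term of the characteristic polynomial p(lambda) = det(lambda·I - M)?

-40

p(0) = det(0·I − M) = det(−M) = (−1)^3·det(M).
det(M) = 40, so p(0) = -40.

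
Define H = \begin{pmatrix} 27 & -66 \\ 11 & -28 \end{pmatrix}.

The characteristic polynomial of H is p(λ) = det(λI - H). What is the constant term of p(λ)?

-30

p(λ) = λ^2 + λ - 30.
The constant term is -30.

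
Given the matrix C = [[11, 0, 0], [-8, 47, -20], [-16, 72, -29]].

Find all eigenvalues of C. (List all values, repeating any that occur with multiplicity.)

7, 11, 11

Compute the characteristic polynomial p(μ) = det(μI - C).
Expanding the 3×3 determinant: p(μ) = μ^3 - 29μ^2 + 275μ - 847.
Rational-root test: μ = 7 gives p(7) = 0.
Dividing by (μ - 7) leaves μ^2 - 22μ + 121.
The quadratic factor is (μ - 11)^2.
Eigenvalues: 7, 11, 11.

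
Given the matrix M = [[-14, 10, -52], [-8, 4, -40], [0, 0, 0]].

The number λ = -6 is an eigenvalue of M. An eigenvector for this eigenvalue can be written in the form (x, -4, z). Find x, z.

-5, 0

We need (M + 6I)v = 0.
M + 6I = [[-8, 10, -52], [-8, 10, -40], [0, 0, 6]].
Row 1: (-8)·x + (10)·-4 + (-52)·z = 0
Row 2: (-8)·x + (10)·-4 + (-40)·z = 0
Row 3: (0)·x + (0)·-4 + (6)·z = 0
Solving gives x = -5, z = 0.
Check: M·(-5, -4, 0) = (30, 24, 0) = -6·(-5, -4, 0).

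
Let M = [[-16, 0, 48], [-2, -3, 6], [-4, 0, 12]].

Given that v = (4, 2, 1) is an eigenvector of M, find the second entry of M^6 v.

First find the eigenvalue: Mv = (-16, -8, -4) = -4·(4, 2, 1), so λ = -4.
Then M^6 v = λ^6·v = (-4)^6·(4, 2, 1) = 4096·(4, 2, 1) = (16384, 8192, 4096).

8192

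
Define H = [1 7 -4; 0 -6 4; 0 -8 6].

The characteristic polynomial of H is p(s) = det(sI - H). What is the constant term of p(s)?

4

p(s) = s^3 - s^2 - 4s + 4.
The constant term is 4.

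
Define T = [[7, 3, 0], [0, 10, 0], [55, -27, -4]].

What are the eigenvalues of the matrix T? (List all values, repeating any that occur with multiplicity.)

-4, 7, 10

Set up det(sI - T) = 0.
Cofactor expansion gives p(s) = s^3 - 13s^2 + 2s + 280.
Try s = -4: p(-4) = 0, so -4 is a root.
Dividing by (s + 4) leaves s^2 - 17s + 70.
The quadratic factors as (s - 7)·(s - 10).
Eigenvalues: -4, 7, 10.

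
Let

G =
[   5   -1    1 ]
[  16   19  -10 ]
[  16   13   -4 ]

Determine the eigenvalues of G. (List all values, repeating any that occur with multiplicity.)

Compute the characteristic polynomial p(λ) = det(λI - G).
Cofactor expansion gives p(λ) = λ^3 - 20λ^2 + 129λ - 270.
Since p(9) = 0, λ = 9 is a root.
Dividing by (λ - 9) leaves λ^2 - 11λ + 30.
The quadratic factors as (λ - 5)·(λ - 6).
Eigenvalues: 5, 6, 9.

5, 6, 9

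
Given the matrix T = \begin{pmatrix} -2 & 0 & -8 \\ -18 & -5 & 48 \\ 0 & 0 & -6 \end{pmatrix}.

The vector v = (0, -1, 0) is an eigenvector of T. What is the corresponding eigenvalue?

Compute Tv: T·(0, -1, 0) = (0, 5, 0).
Since Tv = λv, compare component 2: 5 = λ·-1, so λ = -5.

-5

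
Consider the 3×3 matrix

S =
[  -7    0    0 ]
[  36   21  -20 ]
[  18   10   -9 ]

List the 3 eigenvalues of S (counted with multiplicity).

Set up det(sI - S) = 0.
Expanding the 3×3 determinant: p(s) = s^3 - 5s^2 - 73s + 77.
Since p(1) = 0, s = 1 is a root.
Dividing by (s - 1) leaves s^2 - 4s - 77.
The quadratic factors as (s + 7)·(s - 11).
Eigenvalues: -7, 1, 11.

-7, 1, 11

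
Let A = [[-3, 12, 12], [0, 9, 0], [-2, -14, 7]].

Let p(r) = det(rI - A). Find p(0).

-27

p(0) = det(0·I − A) = det(−A) = (−1)^3·det(A).
det(A) = 27, so p(0) = -27.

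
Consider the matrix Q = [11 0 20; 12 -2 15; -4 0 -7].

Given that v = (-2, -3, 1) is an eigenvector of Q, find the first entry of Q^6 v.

First find the eigenvalue: Qv = (-2, -3, 1) = 1·(-2, -3, 1), so λ = 1.
Then Q^6 v = λ^6·v = 1^6·(-2, -3, 1) = 1·(-2, -3, 1) = (-2, -3, 1).

-2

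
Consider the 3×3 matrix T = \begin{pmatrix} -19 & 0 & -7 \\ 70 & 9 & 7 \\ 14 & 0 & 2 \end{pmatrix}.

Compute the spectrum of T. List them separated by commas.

-12, -5, 9

The characteristic polynomial is p(t) = det(tI - T).
Cofactor expansion gives p(t) = t^3 + 8t^2 - 93t - 540.
Try t = -5: p(-5) = 0, so -5 is a root.
Factor out (t + 5): p(t) = (t + 5)·(t^2 + 3t - 108).
The quadratic factors as (t + 12)·(t - 9).
Eigenvalues: -12, -5, 9.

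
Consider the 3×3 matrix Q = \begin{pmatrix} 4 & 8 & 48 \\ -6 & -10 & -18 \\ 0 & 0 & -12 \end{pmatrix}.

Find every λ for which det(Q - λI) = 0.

-12, -4, -2

The characteristic polynomial is p(s) = det(sI - Q).
Expanding the 3×3 determinant: p(s) = s^3 + 18s^2 + 80s + 96.
Rational-root test: s = -2 gives p(-2) = 0.
Dividing by (s + 2) leaves s^2 + 16s + 48.
The quadratic factors as (s + 12)·(s + 4).
Eigenvalues: -12, -4, -2.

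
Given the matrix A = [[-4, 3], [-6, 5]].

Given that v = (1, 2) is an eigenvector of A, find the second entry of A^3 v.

16

First find the eigenvalue: Av = (2, 4) = 2·(1, 2), so λ = 2.
Then A^3 v = λ^3·v = 2^3·(1, 2) = 8·(1, 2) = (8, 16).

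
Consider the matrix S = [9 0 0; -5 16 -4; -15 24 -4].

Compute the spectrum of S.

4, 8, 9

The characteristic polynomial is p(lambda) = det(lambda·I - S).
Expanding along the first row, p(lambda) = lambda^3 - 21·lambda^2 + 140·lambda - 288.
Since p(4) = 0, lambda = 4 is a root.
Factor out (lambda - 4): p(lambda) = (lambda - 4)·(lambda^2 - 17·lambda + 72).
The quadratic factors as (lambda - 8)·(lambda - 9).
Eigenvalues: 4, 8, 9.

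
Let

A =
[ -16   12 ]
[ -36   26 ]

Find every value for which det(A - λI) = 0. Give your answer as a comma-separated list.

2, 8

det(A - rI) = (-16 - r)(26 - r) - (12)·(-36) = r^2 - 10r + 16.
This factors as (r - 2)·(r - 8) = 0.
Eigenvalues: 2, 8.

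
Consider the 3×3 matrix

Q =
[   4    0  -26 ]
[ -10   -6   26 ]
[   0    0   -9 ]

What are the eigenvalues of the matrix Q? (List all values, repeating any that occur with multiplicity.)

-9, -6, 4

Set up det(λI - Q) = 0.
Expanding the 3×3 determinant: p(λ) = λ^3 + 11λ^2 - 6λ - 216.
Rational-root test: λ = 4 gives p(4) = 0.
Factor out (λ - 4): p(λ) = (λ - 4)·(λ^2 + 15λ + 54).
The quadratic factors as (λ + 9)·(λ + 6).
Eigenvalues: -9, -6, 4.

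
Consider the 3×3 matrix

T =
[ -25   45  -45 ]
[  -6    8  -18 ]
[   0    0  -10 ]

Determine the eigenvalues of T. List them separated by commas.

Compute the characteristic polynomial p(λ) = det(λI - T).
Cofactor expansion gives p(λ) = λ^3 + 27λ^2 + 240λ + 700.
Since p(-7) = 0, λ = -7 is a root.
Dividing by (λ + 7) leaves λ^2 + 20λ + 100.
The quadratic factor is (λ + 10)^2.
Eigenvalues: -10, -10, -7.

-10, -10, -7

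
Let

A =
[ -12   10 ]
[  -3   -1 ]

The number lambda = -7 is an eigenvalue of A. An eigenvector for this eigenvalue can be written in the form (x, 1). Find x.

We need (A + 7I)v = 0.
A + 7I = [[-5, 10], [-3, 6]].
Row 1: (-5)·x + (10)·1 = 0
Row 2: (-3)·x + (6)·1 = 0
Solving gives x = 2.
Check: A·(2, 1) = (-14, -7) = -7·(2, 1).

2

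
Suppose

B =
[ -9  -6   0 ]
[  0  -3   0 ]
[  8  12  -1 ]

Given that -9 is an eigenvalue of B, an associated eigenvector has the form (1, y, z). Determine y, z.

0, -1

We need (B + 9I)v = 0.
B + 9I = [[0, -6, 0], [0, 6, 0], [8, 12, 8]].
Row 1: (0)·1 + (-6)·y + (0)·z = 0
Row 2: (0)·1 + (6)·y + (0)·z = 0
Row 3: (8)·1 + (12)·y + (8)·z = 0
Solving gives y = 0, z = -1.
Check: B·(1, 0, -1) = (-9, 0, 9) = -9·(1, 0, -1).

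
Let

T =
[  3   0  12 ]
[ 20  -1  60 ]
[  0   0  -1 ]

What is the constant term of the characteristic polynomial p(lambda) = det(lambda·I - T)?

p(0) = det(0·I − T) = det(−T) = (−1)^3·det(T).
det(T) = 3, so p(0) = -3.

-3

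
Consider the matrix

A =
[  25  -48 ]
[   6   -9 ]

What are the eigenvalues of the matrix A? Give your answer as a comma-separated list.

7, 9

det(A - rI) = (25 - r)(-9 - r) - (-48)·(6) = r^2 - 16r + 63.
This factors as (r - 7)·(r - 9) = 0.
Eigenvalues: 7, 9.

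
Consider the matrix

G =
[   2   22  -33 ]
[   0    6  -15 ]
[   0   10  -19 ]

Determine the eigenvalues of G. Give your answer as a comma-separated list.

-9, -4, 2

Compute the characteristic polynomial p(lambda) = det(lambda·I - G).
Expanding along the first row, p(lambda) = lambda^3 + 11·lambda^2 + 10·lambda - 72.
Rational-root test: lambda = -4 gives p(-4) = 0.
Factor out (lambda + 4): p(lambda) = (lambda + 4)·(lambda^2 + 7·lambda - 18).
The quadratic factors as (lambda + 9)·(lambda - 2).
Eigenvalues: -9, -4, 2.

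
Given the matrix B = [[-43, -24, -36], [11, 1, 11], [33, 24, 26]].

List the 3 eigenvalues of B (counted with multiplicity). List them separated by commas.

Compute the characteristic polynomial p(λ) = det(λI - B).
Expanding the 3×3 determinant: p(λ) = λ^3 + 16λ^2 + 53λ - 70.
Try λ = -7: p(-7) = 0, so -7 is a root.
Dividing by (λ + 7) leaves λ^2 + 9λ - 10.
The quadratic factors as (λ + 10)·(λ - 1).
Eigenvalues: -10, -7, 1.

-10, -7, 1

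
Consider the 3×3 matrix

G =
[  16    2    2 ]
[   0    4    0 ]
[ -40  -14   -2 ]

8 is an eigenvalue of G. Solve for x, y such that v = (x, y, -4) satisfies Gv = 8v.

1, 0

We need (G - 8I)v = 0.
G - 8I = [[8, 2, 2], [0, -4, 0], [-40, -14, -10]].
Row 1: (8)·x + (2)·y + (2)·-4 = 0
Row 2: (0)·x + (-4)·y + (0)·-4 = 0
Row 3: (-40)·x + (-14)·y + (-10)·-4 = 0
Solving gives x = 1, y = 0.
Check: G·(1, 0, -4) = (8, 0, -32) = 8·(1, 0, -4).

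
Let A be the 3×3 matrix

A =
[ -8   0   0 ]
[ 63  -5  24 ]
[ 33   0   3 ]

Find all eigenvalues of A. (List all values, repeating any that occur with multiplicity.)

-8, -5, 3

The characteristic polynomial is p(λ) = det(λI - A).
Expanding along the first row, p(λ) = λ^3 + 10λ^2 + λ - 120.
Rational-root test: λ = 3 gives p(3) = 0.
Dividing by (λ - 3) leaves λ^2 + 13λ + 40.
The quadratic factors as (λ + 8)·(λ + 5).
Eigenvalues: -8, -5, 3.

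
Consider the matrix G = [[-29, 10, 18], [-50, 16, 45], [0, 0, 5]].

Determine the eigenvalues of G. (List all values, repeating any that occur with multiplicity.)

-9, -4, 5

Set up det(λI - G) = 0.
Cofactor expansion gives p(λ) = λ^3 + 8λ^2 - 29λ - 180.
Try λ = 5: p(5) = 0, so 5 is a root.
Factor out (λ - 5): p(λ) = (λ - 5)·(λ^2 + 13λ + 36).
The quadratic factors as (λ + 9)·(λ + 4).
Eigenvalues: -9, -4, 5.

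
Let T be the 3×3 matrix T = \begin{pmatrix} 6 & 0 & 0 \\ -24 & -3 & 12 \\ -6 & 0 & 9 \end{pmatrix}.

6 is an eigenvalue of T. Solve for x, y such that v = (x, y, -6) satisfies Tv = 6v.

We need (T - 6I)v = 0.
T - 6I = [[0, 0, 0], [-24, -9, 12], [-6, 0, 3]].
Row 1: (0)·x + (0)·y + (0)·-6 = 0
Row 2: (-24)·x + (-9)·y + (12)·-6 = 0
Row 3: (-6)·x + (0)·y + (3)·-6 = 0
Solving gives x = -3, y = 0.
Check: T·(-3, 0, -6) = (-18, 0, -36) = 6·(-3, 0, -6).

-3, 0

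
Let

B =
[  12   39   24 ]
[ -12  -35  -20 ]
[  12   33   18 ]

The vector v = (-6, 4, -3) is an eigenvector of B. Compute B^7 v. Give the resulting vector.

(768, -512, 384)

First find the eigenvalue: Bv = (12, -8, 6) = -2·(-6, 4, -3), so λ = -2.
Then B^7 v = λ^7·v = (-2)^7·(-6, 4, -3) = -128·(-6, 4, -3) = (768, -512, 384).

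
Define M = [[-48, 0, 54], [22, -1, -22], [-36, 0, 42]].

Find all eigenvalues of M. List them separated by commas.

-12, -1, 6

The characteristic polynomial is p(lambda) = det(lambda·I - M).
Cofactor expansion gives p(lambda) = lambda^3 + 7·lambda^2 - 66·lambda - 72.
Since p(-1) = 0, lambda = -1 is a root.
Factor out (lambda + 1): p(lambda) = (lambda + 1)·(lambda^2 + 6·lambda - 72).
The quadratic factors as (lambda + 12)·(lambda - 6).
Eigenvalues: -12, -1, 6.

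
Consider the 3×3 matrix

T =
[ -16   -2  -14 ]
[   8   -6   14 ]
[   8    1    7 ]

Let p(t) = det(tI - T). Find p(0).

0

p(0) = det(0·I − T) = det(−T) = (−1)^3·det(T).
det(T) = 0, so p(0) = 0.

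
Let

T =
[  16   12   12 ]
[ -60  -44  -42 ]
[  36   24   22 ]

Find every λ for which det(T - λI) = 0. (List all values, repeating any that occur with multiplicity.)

Compute the characteristic polynomial p(λ) = det(λI - T).
Cofactor expansion gives p(λ) = λ^3 + 6λ^2 - 24λ - 64.
Try λ = -8: p(-8) = 0, so -8 is a root.
Dividing by (λ + 8) leaves λ^2 - 2λ - 8.
The quadratic factors as (λ + 2)·(λ - 4).
Eigenvalues: -8, -2, 4.

-8, -2, 4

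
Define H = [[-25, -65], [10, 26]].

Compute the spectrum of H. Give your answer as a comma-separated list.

det(H - rI) = (-25 - r)(26 - r) - (-65)·(10) = r^2 - r.
This factors as r·(r - 1) = 0.
Eigenvalues: 0, 1.

0, 1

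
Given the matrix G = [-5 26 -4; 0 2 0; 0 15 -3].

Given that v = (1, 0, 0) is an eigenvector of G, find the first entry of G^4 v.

625

First find the eigenvalue: Gv = (-5, 0, 0) = -5·(1, 0, 0), so λ = -5.
Then G^4 v = λ^4·v = (-5)^4·(1, 0, 0) = 625·(1, 0, 0) = (625, 0, 0).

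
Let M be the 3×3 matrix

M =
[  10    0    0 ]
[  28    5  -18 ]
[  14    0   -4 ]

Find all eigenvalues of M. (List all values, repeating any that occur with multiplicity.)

The characteristic polynomial is p(r) = det(rI - M).
Cofactor expansion gives p(r) = r^3 - 11r^2 - 10r + 200.
Try r = -4: p(-4) = 0, so -4 is a root.
Dividing by (r + 4) leaves r^2 - 15r + 50.
The quadratic factors as (r - 5)·(r - 10).
Eigenvalues: -4, 5, 10.

-4, 5, 10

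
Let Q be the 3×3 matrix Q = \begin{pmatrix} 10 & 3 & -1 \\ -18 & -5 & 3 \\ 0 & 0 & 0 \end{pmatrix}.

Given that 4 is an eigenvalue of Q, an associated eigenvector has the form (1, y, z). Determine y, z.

We need (Q - 4I)v = 0.
Q - 4I = [[6, 3, -1], [-18, -9, 3], [0, 0, -4]].
Row 1: (6)·1 + (3)·y + (-1)·z = 0
Row 2: (-18)·1 + (-9)·y + (3)·z = 0
Row 3: (0)·1 + (0)·y + (-4)·z = 0
Solving gives y = -2, z = 0.
Check: Q·(1, -2, 0) = (4, -8, 0) = 4·(1, -2, 0).

-2, 0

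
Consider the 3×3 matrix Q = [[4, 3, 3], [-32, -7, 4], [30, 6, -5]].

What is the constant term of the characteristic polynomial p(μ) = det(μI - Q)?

22

p(0) = det(0·I − Q) = det(−Q) = (−1)^3·det(Q).
det(Q) = -22, so p(0) = 22.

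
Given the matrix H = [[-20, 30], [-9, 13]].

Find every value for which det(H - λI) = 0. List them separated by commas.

det(H - tI) = (-20 - t)(13 - t) - (30)·(-9) = t^2 + 7t + 10.
This factors as (t + 5)·(t + 2) = 0.
Eigenvalues: -5, -2.

-5, -2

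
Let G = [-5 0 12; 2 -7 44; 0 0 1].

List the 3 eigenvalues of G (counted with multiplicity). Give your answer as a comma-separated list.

Compute the characteristic polynomial p(r) = det(rI - G).
Expanding along the first row, p(r) = r^3 + 11r^2 + 23r - 35.
Since p(-5) = 0, r = -5 is a root.
Factor out (r + 5): p(r) = (r + 5)·(r^2 + 6r - 7).
The quadratic factors as (r + 7)·(r - 1).
Eigenvalues: -7, -5, 1.

-7, -5, 1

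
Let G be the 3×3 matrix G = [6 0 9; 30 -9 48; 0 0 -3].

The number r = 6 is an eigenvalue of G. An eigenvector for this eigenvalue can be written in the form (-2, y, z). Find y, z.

-4, 0

We need (G - 6I)v = 0.
G - 6I = [[0, 0, 9], [30, -15, 48], [0, 0, -9]].
Row 1: (0)·-2 + (0)·y + (9)·z = 0
Row 2: (30)·-2 + (-15)·y + (48)·z = 0
Row 3: (0)·-2 + (0)·y + (-9)·z = 0
Solving gives y = -4, z = 0.
Check: G·(-2, -4, 0) = (-12, -24, 0) = 6·(-2, -4, 0).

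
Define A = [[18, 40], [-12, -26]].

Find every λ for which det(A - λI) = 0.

det(A - lambda·I) = (18 - lambda)(-26 - lambda) - (40)·(-12) = lambda^2 + 8·lambda + 12.
This factors as (lambda + 6)·(lambda + 2) = 0.
Eigenvalues: -6, -2.

-6, -2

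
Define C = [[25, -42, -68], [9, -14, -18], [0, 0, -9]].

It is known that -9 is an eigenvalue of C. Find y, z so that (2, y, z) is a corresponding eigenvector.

We need (C + 9I)v = 0.
C + 9I = [[34, -42, -68], [9, -5, -18], [0, 0, 0]].
Row 1: (34)·2 + (-42)·y + (-68)·z = 0
Row 2: (9)·2 + (-5)·y + (-18)·z = 0
Row 3: (0)·2 + (0)·y + (0)·z = 0
Solving gives y = 0, z = 1.
Check: C·(2, 0, 1) = (-18, 0, -9) = -9·(2, 0, 1).

0, 1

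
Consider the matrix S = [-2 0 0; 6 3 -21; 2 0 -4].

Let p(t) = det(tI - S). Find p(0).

p(0) = det(0·I − S) = det(−S) = (−1)^3·det(S).
det(S) = 24, so p(0) = -24.

-24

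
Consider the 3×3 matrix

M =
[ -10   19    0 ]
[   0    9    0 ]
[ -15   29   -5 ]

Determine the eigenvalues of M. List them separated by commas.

-10, -5, 9

Set up det(λI - M) = 0.
Cofactor expansion gives p(λ) = λ^3 + 6λ^2 - 85λ - 450.
Rational-root test: λ = 9 gives p(9) = 0.
Factor out (λ - 9): p(λ) = (λ - 9)·(λ^2 + 15λ + 50).
The quadratic factors as (λ + 10)·(λ + 5).
Eigenvalues: -10, -5, 9.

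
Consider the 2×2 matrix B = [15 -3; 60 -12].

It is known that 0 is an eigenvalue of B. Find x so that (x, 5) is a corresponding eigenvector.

We need (B)v = 0.
B = [[15, -3], [60, -12]].
Row 1: (15)·x + (-3)·5 = 0
Row 2: (60)·x + (-12)·5 = 0
Solving gives x = 1.
Check: B·(1, 5) = (0, 0) = 0·(1, 5).

1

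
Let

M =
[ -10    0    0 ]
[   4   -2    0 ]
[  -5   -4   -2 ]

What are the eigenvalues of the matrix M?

-10, -2, -2

M is lower triangular, so its eigenvalues are the diagonal entries.
Diagonal: -10, -2, -2.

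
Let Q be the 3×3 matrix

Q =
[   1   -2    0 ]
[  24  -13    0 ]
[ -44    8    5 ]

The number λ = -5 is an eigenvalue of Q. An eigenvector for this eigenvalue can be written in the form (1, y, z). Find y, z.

3, 2

We need (Q + 5I)v = 0.
Q + 5I = [[6, -2, 0], [24, -8, 0], [-44, 8, 10]].
Row 1: (6)·1 + (-2)·y + (0)·z = 0
Row 2: (24)·1 + (-8)·y + (0)·z = 0
Row 3: (-44)·1 + (8)·y + (10)·z = 0
Solving gives y = 3, z = 2.
Check: Q·(1, 3, 2) = (-5, -15, -10) = -5·(1, 3, 2).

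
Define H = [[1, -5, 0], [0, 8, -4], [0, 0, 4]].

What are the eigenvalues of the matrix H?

1, 4, 8

H is upper triangular, so its eigenvalues are the diagonal entries.
Diagonal: 1, 8, 4.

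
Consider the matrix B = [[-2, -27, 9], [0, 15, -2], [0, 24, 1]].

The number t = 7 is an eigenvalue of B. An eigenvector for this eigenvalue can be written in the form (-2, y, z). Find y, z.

-2, -8

We need (B - 7I)v = 0.
B - 7I = [[-9, -27, 9], [0, 8, -2], [0, 24, -6]].
Row 1: (-9)·-2 + (-27)·y + (9)·z = 0
Row 2: (0)·-2 + (8)·y + (-2)·z = 0
Row 3: (0)·-2 + (24)·y + (-6)·z = 0
Solving gives y = -2, z = -8.
Check: B·(-2, -2, -8) = (-14, -14, -56) = 7·(-2, -2, -8).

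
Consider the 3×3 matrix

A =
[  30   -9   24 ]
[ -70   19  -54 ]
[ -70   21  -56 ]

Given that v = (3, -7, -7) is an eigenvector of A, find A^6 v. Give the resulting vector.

(46875, -109375, -109375)

First find the eigenvalue: Av = (-15, 35, 35) = -5·(3, -7, -7), so λ = -5.
Then A^6 v = λ^6·v = (-5)^6·(3, -7, -7) = 15625·(3, -7, -7) = (46875, -109375, -109375).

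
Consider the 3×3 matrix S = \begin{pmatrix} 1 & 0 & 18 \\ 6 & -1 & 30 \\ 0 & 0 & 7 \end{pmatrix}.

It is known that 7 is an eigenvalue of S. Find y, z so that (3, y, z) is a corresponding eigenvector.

We need (S - 7I)v = 0.
S - 7I = [[-6, 0, 18], [6, -8, 30], [0, 0, 0]].
Row 1: (-6)·3 + (0)·y + (18)·z = 0
Row 2: (6)·3 + (-8)·y + (30)·z = 0
Row 3: (0)·3 + (0)·y + (0)·z = 0
Solving gives y = 6, z = 1.
Check: S·(3, 6, 1) = (21, 42, 7) = 7·(3, 6, 1).

6, 1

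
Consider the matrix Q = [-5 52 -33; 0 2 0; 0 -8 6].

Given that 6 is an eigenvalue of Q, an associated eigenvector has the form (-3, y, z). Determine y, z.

0, 1

We need (Q - 6I)v = 0.
Q - 6I = [[-11, 52, -33], [0, -4, 0], [0, -8, 0]].
Row 1: (-11)·-3 + (52)·y + (-33)·z = 0
Row 2: (0)·-3 + (-4)·y + (0)·z = 0
Row 3: (0)·-3 + (-8)·y + (0)·z = 0
Solving gives y = 0, z = 1.
Check: Q·(-3, 0, 1) = (-18, 0, 6) = 6·(-3, 0, 1).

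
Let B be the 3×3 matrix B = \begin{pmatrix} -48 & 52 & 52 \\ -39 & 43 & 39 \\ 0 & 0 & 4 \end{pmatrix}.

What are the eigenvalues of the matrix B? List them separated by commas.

-9, 4, 4

The characteristic polynomial is p(r) = det(rI - B).
Expanding the 3×3 determinant: p(r) = r^3 + r^2 - 56r + 144.
Try r = -9: p(-9) = 0, so -9 is a root.
Factor out (r + 9): p(r) = (r + 9)·(r^2 - 8r + 16).
The quadratic factor is (r - 4)^2.
Eigenvalues: -9, 4, 4.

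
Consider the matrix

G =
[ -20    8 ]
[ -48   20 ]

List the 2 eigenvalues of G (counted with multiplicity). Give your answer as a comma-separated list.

-4, 4

det(G - rI) = (-20 - r)(20 - r) - (8)·(-48) = r^2 - 16.
This factors as (r + 4)·(r - 4) = 0.
Eigenvalues: -4, 4.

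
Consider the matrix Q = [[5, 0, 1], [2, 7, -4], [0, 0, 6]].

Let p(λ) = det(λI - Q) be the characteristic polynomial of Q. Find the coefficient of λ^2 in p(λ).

The coefficient of λ^2 of det(λI - Q) is −trace(Q).
trace(Q) = (5) + (7) + (6) = 18, so the coefficient is -18.

-18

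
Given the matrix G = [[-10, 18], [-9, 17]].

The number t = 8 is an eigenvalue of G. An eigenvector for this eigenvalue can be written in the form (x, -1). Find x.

We need (G - 8I)v = 0.
G - 8I = [[-18, 18], [-9, 9]].
Row 1: (-18)·x + (18)·-1 = 0
Row 2: (-9)·x + (9)·-1 = 0
Solving gives x = -1.
Check: G·(-1, -1) = (-8, -8) = 8·(-1, -1).

-1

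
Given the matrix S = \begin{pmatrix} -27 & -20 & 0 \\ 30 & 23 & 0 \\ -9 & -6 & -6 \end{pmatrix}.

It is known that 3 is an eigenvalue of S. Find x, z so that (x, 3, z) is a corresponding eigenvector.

We need (S - 3I)v = 0.
S - 3I = [[-30, -20, 0], [30, 20, 0], [-9, -6, -9]].
Row 1: (-30)·x + (-20)·3 + (0)·z = 0
Row 2: (30)·x + (20)·3 + (0)·z = 0
Row 3: (-9)·x + (-6)·3 + (-9)·z = 0
Solving gives x = -2, z = 0.
Check: S·(-2, 3, 0) = (-6, 9, 0) = 3·(-2, 3, 0).

-2, 0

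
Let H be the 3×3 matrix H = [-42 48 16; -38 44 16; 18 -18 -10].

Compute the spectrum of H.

Compute the characteristic polynomial p(s) = det(sI - H).
Expanding along the first row, p(s) = s^3 + 8s^2 - 44s - 240.
Try s = 6: p(6) = 0, so 6 is a root.
Factor out (s - 6): p(s) = (s - 6)·(s^2 + 14s + 40).
The quadratic factors as (s + 10)·(s + 4).
Eigenvalues: -10, -4, 6.

-10, -4, 6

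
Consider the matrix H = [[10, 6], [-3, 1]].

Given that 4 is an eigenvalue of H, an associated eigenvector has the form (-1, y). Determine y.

We need (H - 4I)v = 0.
H - 4I = [[6, 6], [-3, -3]].
Row 1: (6)·-1 + (6)·y = 0
Row 2: (-3)·-1 + (-3)·y = 0
Solving gives y = 1.
Check: H·(-1, 1) = (-4, 4) = 4·(-1, 1).

1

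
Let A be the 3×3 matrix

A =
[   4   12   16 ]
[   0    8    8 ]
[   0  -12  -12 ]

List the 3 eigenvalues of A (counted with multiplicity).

-4, 0, 4

Compute the characteristic polynomial p(μ) = det(μI - A).
Expanding the 3×3 determinant: p(μ) = μ^3 - 16μ.
Try μ = -4: p(-4) = 0, so -4 is a root.
Dividing by (μ + 4) leaves μ^2 - 4μ.
The quadratic factors as μ·(μ - 4).
Eigenvalues: -4, 0, 4.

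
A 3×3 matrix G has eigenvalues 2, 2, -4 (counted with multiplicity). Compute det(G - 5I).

-81

If G has eigenvalues 2, 2, -4, then G - 5I has eigenvalues -3, -3, -9.
det(G - 5I) = (-3) · (-3) · (-9) = -81.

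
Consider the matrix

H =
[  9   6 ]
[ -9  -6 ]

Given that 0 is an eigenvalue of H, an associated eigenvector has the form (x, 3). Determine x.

We need (H)v = 0.
H = [[9, 6], [-9, -6]].
Row 1: (9)·x + (6)·3 = 0
Row 2: (-9)·x + (-6)·3 = 0
Solving gives x = -2.
Check: H·(-2, 3) = (0, 0) = 0·(-2, 3).

-2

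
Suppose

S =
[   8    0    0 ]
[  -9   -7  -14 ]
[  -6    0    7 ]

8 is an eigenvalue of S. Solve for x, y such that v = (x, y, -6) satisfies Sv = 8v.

1, 5

We need (S - 8I)v = 0.
S - 8I = [[0, 0, 0], [-9, -15, -14], [-6, 0, -1]].
Row 1: (0)·x + (0)·y + (0)·-6 = 0
Row 2: (-9)·x + (-15)·y + (-14)·-6 = 0
Row 3: (-6)·x + (0)·y + (-1)·-6 = 0
Solving gives x = 1, y = 5.
Check: S·(1, 5, -6) = (8, 40, -48) = 8·(1, 5, -6).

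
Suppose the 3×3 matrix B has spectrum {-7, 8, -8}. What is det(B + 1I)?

378

If B has eigenvalues -7, 8, -8, then B + 1I has eigenvalues -6, 9, -7.
det(B + 1I) = (-6) · (9) · (-7) = 378.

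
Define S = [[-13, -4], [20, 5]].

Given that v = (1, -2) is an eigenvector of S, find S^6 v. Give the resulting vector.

(15625, -31250)

First find the eigenvalue: Sv = (-5, 10) = -5·(1, -2), so λ = -5.
Then S^6 v = λ^6·v = (-5)^6·(1, -2) = 15625·(1, -2) = (15625, -31250).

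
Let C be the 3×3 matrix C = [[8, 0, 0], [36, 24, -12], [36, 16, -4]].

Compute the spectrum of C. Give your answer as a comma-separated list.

8, 8, 12

Compute the characteristic polynomial p(λ) = det(λI - C).
Expanding the 3×3 determinant: p(λ) = λ^3 - 28λ^2 + 256λ - 768.
Rational-root test: λ = 8 gives p(8) = 0.
Dividing by (λ - 8) leaves λ^2 - 20λ + 96.
The quadratic factors as (λ - 8)·(λ - 12).
Eigenvalues: 8, 8, 12.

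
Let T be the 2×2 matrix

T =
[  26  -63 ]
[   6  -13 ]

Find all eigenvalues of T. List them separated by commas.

5, 8

det(T - λI) = (26 - λ)(-13 - λ) - (-63)·(6) = λ^2 - 13λ + 40.
This factors as (λ - 5)·(λ - 8) = 0.
Eigenvalues: 5, 8.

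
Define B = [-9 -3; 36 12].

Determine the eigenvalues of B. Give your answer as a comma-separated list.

0, 3

det(B - tI) = (-9 - t)(12 - t) - (-3)·(36) = t^2 - 3t.
This factors as t·(t - 3) = 0.
Eigenvalues: 0, 3.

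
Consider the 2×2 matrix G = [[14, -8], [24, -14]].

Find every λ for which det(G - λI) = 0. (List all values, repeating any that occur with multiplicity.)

-2, 2

det(G - λI) = (14 - λ)(-14 - λ) - (-8)·(24) = λ^2 - 4.
This factors as (λ + 2)·(λ - 2) = 0.
Eigenvalues: -2, 2.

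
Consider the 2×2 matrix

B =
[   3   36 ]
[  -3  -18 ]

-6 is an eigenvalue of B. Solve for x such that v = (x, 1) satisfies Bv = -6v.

We need (B + 6I)v = 0.
B + 6I = [[9, 36], [-3, -12]].
Row 1: (9)·x + (36)·1 = 0
Row 2: (-3)·x + (-12)·1 = 0
Solving gives x = -4.
Check: B·(-4, 1) = (24, -6) = -6·(-4, 1).

-4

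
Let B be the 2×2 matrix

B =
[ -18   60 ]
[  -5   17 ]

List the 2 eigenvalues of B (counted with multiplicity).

-3, 2

det(B - λI) = (-18 - λ)(17 - λ) - (60)·(-5) = λ^2 + λ - 6.
This factors as (λ + 3)·(λ - 2) = 0.
Eigenvalues: -3, 2.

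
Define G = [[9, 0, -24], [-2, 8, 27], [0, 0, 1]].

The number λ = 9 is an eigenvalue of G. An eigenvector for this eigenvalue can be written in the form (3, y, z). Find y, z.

We need (G - 9I)v = 0.
G - 9I = [[0, 0, -24], [-2, -1, 27], [0, 0, -8]].
Row 1: (0)·3 + (0)·y + (-24)·z = 0
Row 2: (-2)·3 + (-1)·y + (27)·z = 0
Row 3: (0)·3 + (0)·y + (-8)·z = 0
Solving gives y = -6, z = 0.
Check: G·(3, -6, 0) = (27, -54, 0) = 9·(3, -6, 0).

-6, 0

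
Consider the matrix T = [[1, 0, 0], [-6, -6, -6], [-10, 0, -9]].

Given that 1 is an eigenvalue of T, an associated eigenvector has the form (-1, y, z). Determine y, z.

We need (T - 1I)v = 0.
T - 1I = [[0, 0, 0], [-6, -7, -6], [-10, 0, -10]].
Row 1: (0)·-1 + (0)·y + (0)·z = 0
Row 2: (-6)·-1 + (-7)·y + (-6)·z = 0
Row 3: (-10)·-1 + (0)·y + (-10)·z = 0
Solving gives y = 0, z = 1.
Check: T·(-1, 0, 1) = (-1, 0, 1) = 1·(-1, 0, 1).

0, 1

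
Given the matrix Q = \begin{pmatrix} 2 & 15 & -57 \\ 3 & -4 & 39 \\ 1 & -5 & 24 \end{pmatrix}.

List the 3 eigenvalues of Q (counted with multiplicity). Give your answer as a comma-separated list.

5, 6, 11

The characteristic polynomial is p(λ) = det(λI - Q).
Expanding the 3×3 determinant: p(λ) = λ^3 - 22λ^2 + 151λ - 330.
Rational-root test: λ = 11 gives p(11) = 0.
Dividing by (λ - 11) leaves λ^2 - 11λ + 30.
The quadratic factors as (λ - 5)·(λ - 6).
Eigenvalues: 5, 6, 11.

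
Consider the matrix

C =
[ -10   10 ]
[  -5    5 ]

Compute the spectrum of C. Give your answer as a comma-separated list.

det(C - lambda·I) = (-10 - lambda)(5 - lambda) - (10)·(-5) = lambda^2 + 5·lambda.
This factors as (lambda + 5)·lambda = 0.
Eigenvalues: -5, 0.

-5, 0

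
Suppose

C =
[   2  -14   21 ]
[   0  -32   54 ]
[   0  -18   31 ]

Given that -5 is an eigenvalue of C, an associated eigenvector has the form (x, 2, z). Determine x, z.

We need (C + 5I)v = 0.
C + 5I = [[7, -14, 21], [0, -27, 54], [0, -18, 36]].
Row 1: (7)·x + (-14)·2 + (21)·z = 0
Row 2: (0)·x + (-27)·2 + (54)·z = 0
Row 3: (0)·x + (-18)·2 + (36)·z = 0
Solving gives x = 1, z = 1.
Check: C·(1, 2, 1) = (-5, -10, -5) = -5·(1, 2, 1).

1, 1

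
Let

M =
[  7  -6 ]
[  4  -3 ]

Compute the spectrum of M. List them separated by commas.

det(M - λI) = (7 - λ)(-3 - λ) - (-6)·(4) = λ^2 - 4λ + 3.
This factors as (λ - 1)·(λ - 3) = 0.
Eigenvalues: 1, 3.

1, 3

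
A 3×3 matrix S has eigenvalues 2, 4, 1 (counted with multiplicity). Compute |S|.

det(S) is the product of the eigenvalues: (2) · (4) · (1) = 8.

8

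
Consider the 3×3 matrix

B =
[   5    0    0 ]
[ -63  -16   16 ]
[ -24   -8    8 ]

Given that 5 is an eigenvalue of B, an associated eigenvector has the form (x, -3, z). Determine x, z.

1, 0

We need (B - 5I)v = 0.
B - 5I = [[0, 0, 0], [-63, -21, 16], [-24, -8, 3]].
Row 1: (0)·x + (0)·-3 + (0)·z = 0
Row 2: (-63)·x + (-21)·-3 + (16)·z = 0
Row 3: (-24)·x + (-8)·-3 + (3)·z = 0
Solving gives x = 1, z = 0.
Check: B·(1, -3, 0) = (5, -15, 0) = 5·(1, -3, 0).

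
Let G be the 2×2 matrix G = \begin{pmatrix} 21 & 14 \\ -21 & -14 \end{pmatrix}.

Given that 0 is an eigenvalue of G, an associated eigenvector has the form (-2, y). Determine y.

3

We need (G)v = 0.
G = [[21, 14], [-21, -14]].
Row 1: (21)·-2 + (14)·y = 0
Row 2: (-21)·-2 + (-14)·y = 0
Solving gives y = 3.
Check: G·(-2, 3) = (0, 0) = 0·(-2, 3).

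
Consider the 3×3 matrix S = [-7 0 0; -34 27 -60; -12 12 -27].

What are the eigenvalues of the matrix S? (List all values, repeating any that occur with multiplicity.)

-7, -3, 3

The characteristic polynomial is p(r) = det(rI - S).
Expanding the 3×3 determinant: p(r) = r^3 + 7r^2 - 9r - 63.
Since p(3) = 0, r = 3 is a root.
Factor out (r - 3): p(r) = (r - 3)·(r^2 + 10r + 21).
The quadratic factors as (r + 7)·(r + 3).
Eigenvalues: -7, -3, 3.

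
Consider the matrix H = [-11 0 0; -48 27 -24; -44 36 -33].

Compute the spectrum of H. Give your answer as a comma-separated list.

-11, -9, 3

The characteristic polynomial is p(μ) = det(μI - H).
Cofactor expansion gives p(μ) = μ^3 + 17μ^2 + 39μ - 297.
Since p(3) = 0, μ = 3 is a root.
Factor out (μ - 3): p(μ) = (μ - 3)·(μ^2 + 20μ + 99).
The quadratic factors as (μ + 11)·(μ + 9).
Eigenvalues: -11, -9, 3.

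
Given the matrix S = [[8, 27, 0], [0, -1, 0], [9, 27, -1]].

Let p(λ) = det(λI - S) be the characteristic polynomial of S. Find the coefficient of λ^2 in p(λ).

The coefficient of λ^2 of det(λI - S) is −trace(S).
trace(S) = (8) + (-1) + (-1) = 6, so the coefficient is -6.

-6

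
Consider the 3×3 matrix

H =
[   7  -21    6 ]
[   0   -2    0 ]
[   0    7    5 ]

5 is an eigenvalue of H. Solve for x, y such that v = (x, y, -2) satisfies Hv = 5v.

6, 0

We need (H - 5I)v = 0.
H - 5I = [[2, -21, 6], [0, -7, 0], [0, 7, 0]].
Row 1: (2)·x + (-21)·y + (6)·-2 = 0
Row 2: (0)·x + (-7)·y + (0)·-2 = 0
Row 3: (0)·x + (7)·y + (0)·-2 = 0
Solving gives x = 6, y = 0.
Check: H·(6, 0, -2) = (30, 0, -10) = 5·(6, 0, -2).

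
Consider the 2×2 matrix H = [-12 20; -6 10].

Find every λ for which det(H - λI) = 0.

-2, 0

det(H - λI) = (-12 - λ)(10 - λ) - (20)·(-6) = λ^2 + 2λ.
This factors as (λ + 2)·λ = 0.
Eigenvalues: -2, 0.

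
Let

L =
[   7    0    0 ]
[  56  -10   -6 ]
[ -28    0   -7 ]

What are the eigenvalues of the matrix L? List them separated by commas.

-10, -7, 7

Compute the characteristic polynomial p(lambda) = det(lambda·I - L).
Expanding the 3×3 determinant: p(lambda) = lambda^3 + 10·lambda^2 - 49·lambda - 490.
Try lambda = -7: p(-7) = 0, so -7 is a root.
Dividing by (lambda + 7) leaves lambda^2 + 3·lambda - 70.
The quadratic factors as (lambda + 10)·(lambda - 7).
Eigenvalues: -10, -7, 7.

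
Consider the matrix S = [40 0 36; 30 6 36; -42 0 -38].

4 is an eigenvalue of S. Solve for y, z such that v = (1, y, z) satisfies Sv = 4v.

3, -1

We need (S - 4I)v = 0.
S - 4I = [[36, 0, 36], [30, 2, 36], [-42, 0, -42]].
Row 1: (36)·1 + (0)·y + (36)·z = 0
Row 2: (30)·1 + (2)·y + (36)·z = 0
Row 3: (-42)·1 + (0)·y + (-42)·z = 0
Solving gives y = 3, z = -1.
Check: S·(1, 3, -1) = (4, 12, -4) = 4·(1, 3, -1).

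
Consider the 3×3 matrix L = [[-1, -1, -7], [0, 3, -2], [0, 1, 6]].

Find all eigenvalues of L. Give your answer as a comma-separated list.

The characteristic polynomial is p(lambda) = det(lambda·I - L).
Expanding the 3×3 determinant: p(lambda) = lambda^3 - 8·lambda^2 + 11·lambda + 20.
Rational-root test: lambda = -1 gives p(-1) = 0.
Dividing by (lambda + 1) leaves lambda^2 - 9·lambda + 20.
The quadratic factors as (lambda - 4)·(lambda - 5).
Eigenvalues: -1, 4, 5.

-1, 4, 5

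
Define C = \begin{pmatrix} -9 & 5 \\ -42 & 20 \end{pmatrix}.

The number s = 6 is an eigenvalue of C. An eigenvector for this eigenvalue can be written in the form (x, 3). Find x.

We need (C - 6I)v = 0.
C - 6I = [[-15, 5], [-42, 14]].
Row 1: (-15)·x + (5)·3 = 0
Row 2: (-42)·x + (14)·3 = 0
Solving gives x = 1.
Check: C·(1, 3) = (6, 18) = 6·(1, 3).

1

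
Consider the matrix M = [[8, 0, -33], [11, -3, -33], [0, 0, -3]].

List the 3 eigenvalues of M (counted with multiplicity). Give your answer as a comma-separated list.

The characteristic polynomial is p(s) = det(sI - M).
Expanding the 3×3 determinant: p(s) = s^3 - 2s^2 - 39s - 72.
Since p(8) = 0, s = 8 is a root.
Factor out (s - 8): p(s) = (s - 8)·(s^2 + 6s + 9).
The quadratic factor is (s + 3)^2.
Eigenvalues: -3, -3, 8.

-3, -3, 8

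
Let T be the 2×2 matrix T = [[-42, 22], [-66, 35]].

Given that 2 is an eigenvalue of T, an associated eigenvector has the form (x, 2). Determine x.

1

We need (T - 2I)v = 0.
T - 2I = [[-44, 22], [-66, 33]].
Row 1: (-44)·x + (22)·2 = 0
Row 2: (-66)·x + (33)·2 = 0
Solving gives x = 1.
Check: T·(1, 2) = (2, 4) = 2·(1, 2).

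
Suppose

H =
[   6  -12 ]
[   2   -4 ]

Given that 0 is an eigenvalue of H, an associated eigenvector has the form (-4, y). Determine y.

-2

We need (H)v = 0.
H = [[6, -12], [2, -4]].
Row 1: (6)·-4 + (-12)·y = 0
Row 2: (2)·-4 + (-4)·y = 0
Solving gives y = -2.
Check: H·(-4, -2) = (0, 0) = 0·(-4, -2).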